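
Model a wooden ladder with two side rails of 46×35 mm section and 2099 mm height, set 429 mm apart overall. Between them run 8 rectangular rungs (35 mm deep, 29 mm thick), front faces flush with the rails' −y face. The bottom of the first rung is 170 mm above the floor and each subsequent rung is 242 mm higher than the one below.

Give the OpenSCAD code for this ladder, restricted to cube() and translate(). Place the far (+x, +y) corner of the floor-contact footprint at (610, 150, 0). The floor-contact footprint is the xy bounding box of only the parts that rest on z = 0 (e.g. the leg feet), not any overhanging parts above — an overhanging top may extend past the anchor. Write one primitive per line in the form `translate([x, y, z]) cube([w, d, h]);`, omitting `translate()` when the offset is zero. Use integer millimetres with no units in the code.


// rung span = 429 - 2*46 = 337
// rung[k] z = 170 + k*242
translate([181, 115, 0]) cube([46, 35, 2099]);
translate([564, 115, 0]) cube([46, 35, 2099]);
translate([227, 115, 170]) cube([337, 35, 29]);
translate([227, 115, 412]) cube([337, 35, 29]);
translate([227, 115, 654]) cube([337, 35, 29]);
translate([227, 115, 896]) cube([337, 35, 29]);
translate([227, 115, 1138]) cube([337, 35, 29]);
translate([227, 115, 1380]) cube([337, 35, 29]);
translate([227, 115, 1622]) cube([337, 35, 29]);
translate([227, 115, 1864]) cube([337, 35, 29]);


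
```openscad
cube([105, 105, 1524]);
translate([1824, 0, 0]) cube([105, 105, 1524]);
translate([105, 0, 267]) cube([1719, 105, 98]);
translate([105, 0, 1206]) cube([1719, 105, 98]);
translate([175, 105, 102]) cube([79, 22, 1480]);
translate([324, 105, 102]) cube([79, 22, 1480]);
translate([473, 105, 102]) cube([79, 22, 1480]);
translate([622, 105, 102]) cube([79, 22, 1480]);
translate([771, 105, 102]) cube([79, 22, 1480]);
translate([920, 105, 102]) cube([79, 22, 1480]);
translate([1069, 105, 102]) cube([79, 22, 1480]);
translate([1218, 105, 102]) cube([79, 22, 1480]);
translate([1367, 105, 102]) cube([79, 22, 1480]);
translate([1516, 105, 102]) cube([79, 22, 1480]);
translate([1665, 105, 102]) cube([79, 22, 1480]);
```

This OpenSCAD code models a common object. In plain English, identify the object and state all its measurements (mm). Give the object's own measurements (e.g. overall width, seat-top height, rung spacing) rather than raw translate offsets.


A fence section. Two 105×105 mm posts, 1524 mm tall, stand on the floor with a clear span of 1719 mm between their inner faces. Two horizontal rails of 105×98 mm section span the gap between the posts with their undersides at z = 267 mm and z = 1206 mm, flush with the posts' −y face. 11 pickets, each 79 mm wide, 22 mm thick and 1480 mm tall, are fixed to the +y face of the rails with their bottoms at z = 102 mm, spaced across the span with a 70 mm gap after the −x post and between neighbouring pickets, with 80 mm left before the +x post.


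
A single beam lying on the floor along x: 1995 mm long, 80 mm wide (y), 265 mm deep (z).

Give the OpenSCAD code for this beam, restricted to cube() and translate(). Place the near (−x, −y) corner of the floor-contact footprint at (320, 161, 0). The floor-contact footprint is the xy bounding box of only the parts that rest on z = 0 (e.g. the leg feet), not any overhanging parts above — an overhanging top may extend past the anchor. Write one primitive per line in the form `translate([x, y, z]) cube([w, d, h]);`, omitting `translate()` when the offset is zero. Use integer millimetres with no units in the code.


translate([320, 161, 0]) cube([1995, 80, 265]);


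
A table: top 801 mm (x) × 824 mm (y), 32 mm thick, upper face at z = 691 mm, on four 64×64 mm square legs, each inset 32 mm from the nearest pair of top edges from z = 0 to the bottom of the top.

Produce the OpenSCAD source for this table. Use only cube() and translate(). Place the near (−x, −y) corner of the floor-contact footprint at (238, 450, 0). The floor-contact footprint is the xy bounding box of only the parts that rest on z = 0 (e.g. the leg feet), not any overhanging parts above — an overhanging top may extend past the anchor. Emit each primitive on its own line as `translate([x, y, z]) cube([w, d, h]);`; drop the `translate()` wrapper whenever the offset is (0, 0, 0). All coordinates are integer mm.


translate([206, 418, 659]) cube([801, 824, 32]);
translate([238, 450, 0]) cube([64, 64, 659]);
translate([911, 450, 0]) cube([64, 64, 659]);
translate([238, 1146, 0]) cube([64, 64, 659]);
translate([911, 1146, 0]) cube([64, 64, 659]);


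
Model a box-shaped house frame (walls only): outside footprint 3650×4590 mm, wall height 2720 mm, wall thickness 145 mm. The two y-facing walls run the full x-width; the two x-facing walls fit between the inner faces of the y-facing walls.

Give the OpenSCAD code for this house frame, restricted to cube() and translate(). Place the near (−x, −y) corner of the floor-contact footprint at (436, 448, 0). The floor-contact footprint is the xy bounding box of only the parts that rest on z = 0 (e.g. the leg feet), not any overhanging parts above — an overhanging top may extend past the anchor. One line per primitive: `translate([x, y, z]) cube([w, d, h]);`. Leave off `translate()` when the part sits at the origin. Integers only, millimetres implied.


translate([436, 448, 0]) cube([3650, 145, 2720]);
translate([436, 4893, 0]) cube([3650, 145, 2720]);
translate([436, 593, 0]) cube([145, 4300, 2720]);
translate([3941, 593, 0]) cube([145, 4300, 2720]);


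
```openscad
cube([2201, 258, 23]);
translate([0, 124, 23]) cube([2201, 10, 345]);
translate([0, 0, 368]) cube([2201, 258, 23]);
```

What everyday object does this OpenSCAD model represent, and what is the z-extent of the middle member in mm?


An I-beam. The web height is 345 mm.

Two wide flanges with a thin centred web — an I-beam. Overall 391 mm minus two 23 mm flanges gives a web of 391 − 2·23 = 345 mm.


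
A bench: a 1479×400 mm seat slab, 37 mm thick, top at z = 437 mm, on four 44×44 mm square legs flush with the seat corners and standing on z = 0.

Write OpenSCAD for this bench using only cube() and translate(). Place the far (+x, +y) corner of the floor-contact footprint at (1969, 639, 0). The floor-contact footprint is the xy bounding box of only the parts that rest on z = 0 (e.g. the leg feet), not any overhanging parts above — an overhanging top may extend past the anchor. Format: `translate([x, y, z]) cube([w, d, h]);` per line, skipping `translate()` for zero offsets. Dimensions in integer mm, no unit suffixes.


// leg_h = 437 − 37 = 400
translate([490, 239, 400]) cube([1479, 400, 37]);
translate([490, 239, 0]) cube([44, 44, 400]);
translate([490, 595, 0]) cube([44, 44, 400]);
translate([1925, 239, 0]) cube([44, 44, 400]);
translate([1925, 595, 0]) cube([44, 44, 400]);


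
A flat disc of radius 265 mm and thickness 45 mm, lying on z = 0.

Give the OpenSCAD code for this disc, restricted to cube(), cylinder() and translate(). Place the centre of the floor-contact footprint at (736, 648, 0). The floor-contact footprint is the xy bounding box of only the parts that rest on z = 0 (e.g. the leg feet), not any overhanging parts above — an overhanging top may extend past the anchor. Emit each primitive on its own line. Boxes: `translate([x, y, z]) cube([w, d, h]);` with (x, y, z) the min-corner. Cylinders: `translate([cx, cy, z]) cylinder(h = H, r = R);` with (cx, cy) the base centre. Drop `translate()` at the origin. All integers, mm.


translate([736, 648, 0]) cylinder(h = 45, r = 265);


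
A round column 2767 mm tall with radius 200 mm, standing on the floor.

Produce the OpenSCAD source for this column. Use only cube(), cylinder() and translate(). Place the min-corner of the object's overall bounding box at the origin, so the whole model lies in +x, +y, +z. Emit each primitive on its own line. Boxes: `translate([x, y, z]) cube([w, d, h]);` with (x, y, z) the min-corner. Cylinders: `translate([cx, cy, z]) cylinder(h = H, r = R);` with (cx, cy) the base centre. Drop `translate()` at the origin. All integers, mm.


translate([200, 200, 0]) cylinder(h = 2767, r = 200);


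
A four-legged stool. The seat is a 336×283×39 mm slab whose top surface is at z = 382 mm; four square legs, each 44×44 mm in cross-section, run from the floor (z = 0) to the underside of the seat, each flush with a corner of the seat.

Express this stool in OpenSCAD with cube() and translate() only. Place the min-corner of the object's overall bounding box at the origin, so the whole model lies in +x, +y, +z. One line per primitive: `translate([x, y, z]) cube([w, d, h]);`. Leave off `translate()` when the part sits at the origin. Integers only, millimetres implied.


translate([0, 0, 343]) cube([336, 283, 39]);
cube([44, 44, 343]);
translate([292, 0, 0]) cube([44, 44, 343]);
translate([0, 239, 0]) cube([44, 44, 343]);
translate([292, 239, 0]) cube([44, 44, 343]);


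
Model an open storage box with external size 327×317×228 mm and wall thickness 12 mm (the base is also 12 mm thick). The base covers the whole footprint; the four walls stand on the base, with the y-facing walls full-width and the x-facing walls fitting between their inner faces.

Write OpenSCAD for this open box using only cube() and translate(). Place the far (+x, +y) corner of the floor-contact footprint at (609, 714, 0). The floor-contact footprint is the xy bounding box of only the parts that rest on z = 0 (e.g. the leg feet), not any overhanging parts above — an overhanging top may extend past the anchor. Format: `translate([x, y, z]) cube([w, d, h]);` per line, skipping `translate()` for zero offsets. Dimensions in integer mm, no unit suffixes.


translate([282, 397, 0]) cube([327, 317, 12]);
translate([282, 397, 12]) cube([327, 12, 216]);
translate([282, 702, 12]) cube([327, 12, 216]);
translate([282, 409, 12]) cube([12, 293, 216]);
translate([597, 409, 12]) cube([12, 293, 216]);


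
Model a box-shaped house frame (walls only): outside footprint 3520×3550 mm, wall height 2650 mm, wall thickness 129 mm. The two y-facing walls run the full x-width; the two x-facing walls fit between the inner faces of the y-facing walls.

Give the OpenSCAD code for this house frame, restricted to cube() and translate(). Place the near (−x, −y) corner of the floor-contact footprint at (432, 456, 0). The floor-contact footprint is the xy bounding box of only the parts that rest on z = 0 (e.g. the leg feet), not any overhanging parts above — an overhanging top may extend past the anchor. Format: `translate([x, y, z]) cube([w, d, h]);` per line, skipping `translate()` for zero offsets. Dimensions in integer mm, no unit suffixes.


translate([432, 456, 0]) cube([3520, 129, 2650]);
translate([432, 3877, 0]) cube([3520, 129, 2650]);
translate([432, 585, 0]) cube([129, 3292, 2650]);
translate([3823, 585, 0]) cube([129, 3292, 2650]);


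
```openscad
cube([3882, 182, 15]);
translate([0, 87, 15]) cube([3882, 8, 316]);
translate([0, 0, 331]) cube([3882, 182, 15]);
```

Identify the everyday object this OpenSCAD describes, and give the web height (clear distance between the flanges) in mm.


An I-beam. The web height is 316 mm.

Two wide flanges with a thin centred web — an I-beam. Overall 346 mm minus two 15 mm flanges gives a web of 346 − 2·15 = 316 mm.


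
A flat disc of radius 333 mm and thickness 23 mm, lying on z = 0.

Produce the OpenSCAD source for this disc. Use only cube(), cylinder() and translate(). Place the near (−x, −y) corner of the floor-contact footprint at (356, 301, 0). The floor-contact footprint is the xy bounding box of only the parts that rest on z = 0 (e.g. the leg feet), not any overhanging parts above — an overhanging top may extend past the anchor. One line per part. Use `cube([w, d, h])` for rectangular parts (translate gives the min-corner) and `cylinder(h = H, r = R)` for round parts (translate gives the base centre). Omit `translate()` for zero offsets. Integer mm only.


translate([689, 634, 0]) cylinder(h = 23, r = 333);


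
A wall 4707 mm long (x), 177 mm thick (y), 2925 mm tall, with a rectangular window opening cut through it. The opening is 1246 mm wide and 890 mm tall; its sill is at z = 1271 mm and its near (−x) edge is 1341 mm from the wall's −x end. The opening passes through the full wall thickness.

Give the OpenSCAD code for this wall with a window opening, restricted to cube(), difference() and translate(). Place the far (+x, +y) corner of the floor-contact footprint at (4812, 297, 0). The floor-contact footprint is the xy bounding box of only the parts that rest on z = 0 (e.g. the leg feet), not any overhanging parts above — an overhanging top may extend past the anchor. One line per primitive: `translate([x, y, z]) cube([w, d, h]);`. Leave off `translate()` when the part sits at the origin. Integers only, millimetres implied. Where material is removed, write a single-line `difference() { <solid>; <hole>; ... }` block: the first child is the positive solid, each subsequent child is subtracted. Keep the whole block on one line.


difference() { translate([105, 120, 0]) cube([4707, 177, 2925]); translate([1446, 120, 1271]) cube([1246, 177, 890]); }


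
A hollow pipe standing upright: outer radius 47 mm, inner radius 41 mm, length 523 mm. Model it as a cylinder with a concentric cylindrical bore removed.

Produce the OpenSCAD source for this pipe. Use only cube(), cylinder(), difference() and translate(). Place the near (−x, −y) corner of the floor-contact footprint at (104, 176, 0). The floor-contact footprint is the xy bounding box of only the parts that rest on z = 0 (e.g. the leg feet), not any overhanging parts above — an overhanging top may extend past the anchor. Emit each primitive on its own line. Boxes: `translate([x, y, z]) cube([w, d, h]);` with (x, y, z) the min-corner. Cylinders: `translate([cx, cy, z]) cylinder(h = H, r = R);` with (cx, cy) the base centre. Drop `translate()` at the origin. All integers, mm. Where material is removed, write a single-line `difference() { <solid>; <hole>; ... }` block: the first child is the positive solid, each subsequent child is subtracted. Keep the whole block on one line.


difference() { translate([151, 223, 0]) cylinder(h = 523, r = 47); translate([151, 223, 0]) cylinder(h = 523, r = 41); }


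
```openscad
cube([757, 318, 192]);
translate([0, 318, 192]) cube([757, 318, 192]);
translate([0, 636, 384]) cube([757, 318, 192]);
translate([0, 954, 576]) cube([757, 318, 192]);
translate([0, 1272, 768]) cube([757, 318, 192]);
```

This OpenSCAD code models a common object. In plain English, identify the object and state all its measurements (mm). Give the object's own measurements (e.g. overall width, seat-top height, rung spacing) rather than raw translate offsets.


A straight staircase of 5 solid steps. Each step is 757 mm wide (x), 318 mm deep (y, the going) and 192 mm tall (the rise). The first step rests on the floor; each subsequent step sits one going further in +y and one rise higher in +z, directly behind and above the previous step with no overlap.


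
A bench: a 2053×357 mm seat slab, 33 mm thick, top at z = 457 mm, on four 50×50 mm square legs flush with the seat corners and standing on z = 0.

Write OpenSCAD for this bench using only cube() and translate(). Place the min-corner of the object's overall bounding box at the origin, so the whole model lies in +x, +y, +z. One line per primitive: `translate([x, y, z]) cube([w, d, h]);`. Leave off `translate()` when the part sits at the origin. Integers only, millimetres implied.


translate([0, 0, 424]) cube([2053, 357, 33]);
cube([50, 50, 424]);
translate([0, 307, 0]) cube([50, 50, 424]);
translate([2003, 0, 0]) cube([50, 50, 424]);
translate([2003, 307, 0]) cube([50, 50, 424]);


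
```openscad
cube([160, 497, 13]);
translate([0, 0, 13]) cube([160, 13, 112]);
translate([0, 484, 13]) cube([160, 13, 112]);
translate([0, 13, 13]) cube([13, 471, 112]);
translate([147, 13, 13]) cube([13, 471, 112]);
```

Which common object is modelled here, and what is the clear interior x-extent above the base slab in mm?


An open box. The internal width is 134 mm.

A 160×497 base slab with four walls standing on it — an open box. The base is 160 mm wide and the walls are 13 mm thick, so the internal width is 160 − 2 × 13 = 134 mm.


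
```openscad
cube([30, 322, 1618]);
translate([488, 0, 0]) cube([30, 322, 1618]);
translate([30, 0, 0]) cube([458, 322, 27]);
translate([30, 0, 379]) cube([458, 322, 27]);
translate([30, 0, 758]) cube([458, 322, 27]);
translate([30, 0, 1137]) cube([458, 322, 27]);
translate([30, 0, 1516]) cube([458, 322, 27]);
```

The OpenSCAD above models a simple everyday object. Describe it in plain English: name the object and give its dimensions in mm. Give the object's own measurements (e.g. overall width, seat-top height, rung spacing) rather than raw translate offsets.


An open bookshelf. Two side panels, each 30 mm thick, 322 mm deep and 1618 mm tall, stand 518 mm apart (outside-to-outside). Between them sit 5 shelves, each 27 mm thick and 322 mm deep, spanning the full gap between the sides. The bottom shelf rests on the floor (its underside at z = 0) and the clear gap between one shelf's top and the next shelf's underside is 352 mm.


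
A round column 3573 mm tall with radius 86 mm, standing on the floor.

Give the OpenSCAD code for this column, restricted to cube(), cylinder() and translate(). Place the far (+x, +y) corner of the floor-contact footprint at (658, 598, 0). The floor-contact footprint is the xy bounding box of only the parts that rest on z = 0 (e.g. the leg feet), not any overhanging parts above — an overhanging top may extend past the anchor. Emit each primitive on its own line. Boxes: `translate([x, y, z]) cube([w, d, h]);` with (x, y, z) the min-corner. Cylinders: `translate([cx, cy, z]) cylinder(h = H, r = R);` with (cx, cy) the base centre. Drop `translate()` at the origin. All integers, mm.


translate([572, 512, 0]) cylinder(h = 3573, r = 86);


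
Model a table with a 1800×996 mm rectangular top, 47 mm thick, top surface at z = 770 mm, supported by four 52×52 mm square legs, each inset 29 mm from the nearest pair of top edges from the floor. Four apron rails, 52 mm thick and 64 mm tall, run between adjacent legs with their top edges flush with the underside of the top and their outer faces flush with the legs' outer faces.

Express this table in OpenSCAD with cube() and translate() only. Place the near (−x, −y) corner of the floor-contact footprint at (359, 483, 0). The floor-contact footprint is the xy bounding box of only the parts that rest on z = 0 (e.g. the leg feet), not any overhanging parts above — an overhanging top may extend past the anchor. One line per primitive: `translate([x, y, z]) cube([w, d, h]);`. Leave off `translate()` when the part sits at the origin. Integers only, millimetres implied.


translate([330, 454, 723]) cube([1800, 996, 47]);
translate([359, 483, 0]) cube([52, 52, 723]);
translate([2049, 483, 0]) cube([52, 52, 723]);
translate([359, 1369, 0]) cube([52, 52, 723]);
translate([2049, 1369, 0]) cube([52, 52, 723]);
translate([411, 483, 659]) cube([1638, 52, 64]);
translate([411, 1369, 659]) cube([1638, 52, 64]);
translate([359, 535, 659]) cube([52, 834, 64]);
translate([2049, 535, 659]) cube([52, 834, 64]);


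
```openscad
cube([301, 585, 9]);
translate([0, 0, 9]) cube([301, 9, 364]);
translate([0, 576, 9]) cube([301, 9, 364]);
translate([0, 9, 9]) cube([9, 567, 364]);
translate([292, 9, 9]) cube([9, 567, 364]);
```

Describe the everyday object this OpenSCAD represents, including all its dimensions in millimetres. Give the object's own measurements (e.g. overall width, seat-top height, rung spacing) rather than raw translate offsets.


An open-topped rectangular box: outside dimensions 301×585×373 mm, with a uniform wall and base thickness of 9 mm. The base is a full 301×585 slab on the floor; four walls sit on top of the base. The front and back walls (the −y and +y sides) span the full width; the two side walls fit between them.


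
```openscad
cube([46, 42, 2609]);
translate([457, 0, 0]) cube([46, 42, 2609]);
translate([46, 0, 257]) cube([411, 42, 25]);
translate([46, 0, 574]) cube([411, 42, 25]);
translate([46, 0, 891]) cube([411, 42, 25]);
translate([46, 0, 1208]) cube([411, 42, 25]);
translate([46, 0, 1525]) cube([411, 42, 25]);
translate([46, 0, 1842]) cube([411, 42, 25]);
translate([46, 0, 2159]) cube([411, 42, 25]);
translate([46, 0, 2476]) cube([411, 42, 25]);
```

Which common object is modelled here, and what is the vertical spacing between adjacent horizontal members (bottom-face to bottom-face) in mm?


A ladder. The rung spacing is 317 mm.

Two tall 46×42 posts with 8 short bars between them — a ladder. Adjacent rungs sit at z = 257 and z = 574, so the spacing is 574 − 257 = 317 mm.


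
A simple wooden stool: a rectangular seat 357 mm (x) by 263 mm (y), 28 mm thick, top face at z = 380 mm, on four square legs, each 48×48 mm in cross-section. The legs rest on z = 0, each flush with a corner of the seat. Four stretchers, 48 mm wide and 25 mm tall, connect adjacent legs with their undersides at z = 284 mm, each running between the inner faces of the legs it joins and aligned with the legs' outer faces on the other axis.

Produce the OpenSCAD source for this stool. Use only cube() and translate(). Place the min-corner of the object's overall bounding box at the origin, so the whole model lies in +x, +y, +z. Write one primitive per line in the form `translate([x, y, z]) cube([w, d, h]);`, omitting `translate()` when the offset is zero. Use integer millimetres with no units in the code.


translate([0, 0, 352]) cube([357, 263, 28]);
cube([48, 48, 352]);
translate([309, 0, 0]) cube([48, 48, 352]);
translate([0, 215, 0]) cube([48, 48, 352]);
translate([309, 215, 0]) cube([48, 48, 352]);
translate([48, 0, 284]) cube([261, 48, 25]);
translate([48, 215, 284]) cube([261, 48, 25]);
translate([0, 48, 284]) cube([48, 167, 25]);
translate([309, 48, 284]) cube([48, 167, 25]);


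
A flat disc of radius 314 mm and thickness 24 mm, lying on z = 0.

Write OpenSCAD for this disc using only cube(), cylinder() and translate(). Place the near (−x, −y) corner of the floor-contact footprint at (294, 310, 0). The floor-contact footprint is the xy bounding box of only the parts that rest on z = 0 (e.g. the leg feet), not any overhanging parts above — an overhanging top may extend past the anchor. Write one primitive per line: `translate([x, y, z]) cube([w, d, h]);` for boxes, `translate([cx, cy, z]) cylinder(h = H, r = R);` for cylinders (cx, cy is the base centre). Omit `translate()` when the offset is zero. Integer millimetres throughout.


translate([608, 624, 0]) cylinder(h = 24, r = 314);


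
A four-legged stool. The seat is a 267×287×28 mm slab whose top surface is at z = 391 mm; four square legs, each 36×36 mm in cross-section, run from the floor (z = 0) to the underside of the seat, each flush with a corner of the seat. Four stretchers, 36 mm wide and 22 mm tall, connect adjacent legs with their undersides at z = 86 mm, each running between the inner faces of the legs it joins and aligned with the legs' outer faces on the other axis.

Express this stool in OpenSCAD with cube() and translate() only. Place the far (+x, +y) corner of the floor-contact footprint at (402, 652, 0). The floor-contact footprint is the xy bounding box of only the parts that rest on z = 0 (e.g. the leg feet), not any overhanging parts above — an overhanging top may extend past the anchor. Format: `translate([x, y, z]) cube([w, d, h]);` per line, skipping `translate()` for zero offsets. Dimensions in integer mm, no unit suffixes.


translate([135, 365, 363]) cube([267, 287, 28]);
translate([135, 365, 0]) cube([36, 36, 363]);
translate([366, 365, 0]) cube([36, 36, 363]);
translate([135, 616, 0]) cube([36, 36, 363]);
translate([366, 616, 0]) cube([36, 36, 363]);
translate([171, 365, 86]) cube([195, 36, 22]);
translate([171, 616, 86]) cube([195, 36, 22]);
translate([135, 401, 86]) cube([36, 215, 22]);
translate([366, 401, 86]) cube([36, 215, 22]);


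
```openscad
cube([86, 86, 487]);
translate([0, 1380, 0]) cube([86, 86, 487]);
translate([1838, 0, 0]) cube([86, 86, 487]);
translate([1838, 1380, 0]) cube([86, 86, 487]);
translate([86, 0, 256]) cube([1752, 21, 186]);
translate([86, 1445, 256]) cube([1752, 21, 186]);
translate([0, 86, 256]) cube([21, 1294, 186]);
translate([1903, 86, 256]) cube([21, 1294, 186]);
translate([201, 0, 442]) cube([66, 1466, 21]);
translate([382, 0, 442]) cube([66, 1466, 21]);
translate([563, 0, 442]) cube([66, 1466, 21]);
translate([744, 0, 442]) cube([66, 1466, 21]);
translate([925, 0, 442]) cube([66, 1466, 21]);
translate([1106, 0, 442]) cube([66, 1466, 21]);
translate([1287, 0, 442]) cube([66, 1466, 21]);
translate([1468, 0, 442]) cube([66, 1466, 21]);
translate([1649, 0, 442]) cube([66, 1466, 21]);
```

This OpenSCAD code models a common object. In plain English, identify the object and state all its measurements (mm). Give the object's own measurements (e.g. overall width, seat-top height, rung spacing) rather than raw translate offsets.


A bed frame 1924 mm long (x) by 1466 mm wide (y). Four 86×86 mm corner posts, 487 mm tall, at the corners of the footprint. Four rails of 21 mm thickness and 186 mm height run between adjacent posts with their undersides at z = 256 mm, their outer faces flush with the outside of the frame (the two x-running rails run between the posts' inner faces; the two y-running rails run between the posts' inner faces). 9 slats, each 66 mm wide (x) and 21 mm thick, lie across the top of the two x-running rails, running the full 1466 mm width of the frame in y; along x they sit between the end posts with a 115 mm gap after the −x posts and between neighbouring slats, leaving 123 mm before the +x posts.


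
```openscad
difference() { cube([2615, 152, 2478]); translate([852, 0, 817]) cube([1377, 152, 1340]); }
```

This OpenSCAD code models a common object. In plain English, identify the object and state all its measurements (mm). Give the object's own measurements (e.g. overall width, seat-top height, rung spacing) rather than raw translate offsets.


A wall 2615 mm long (x), 152 mm thick (y), 2478 mm tall, with a rectangular window opening cut through it. The opening is 1377 mm wide and 1340 mm tall; its sill is at z = 817 mm and its near (−x) edge is 852 mm from the wall's −x end. The opening passes through the full wall thickness.


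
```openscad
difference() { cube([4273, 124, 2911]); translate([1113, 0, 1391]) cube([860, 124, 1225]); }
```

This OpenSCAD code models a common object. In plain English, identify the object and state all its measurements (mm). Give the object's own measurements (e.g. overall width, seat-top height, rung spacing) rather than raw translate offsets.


A wall 4273 mm long (x), 124 mm thick (y), 2911 mm tall, with a rectangular window opening cut through it. The opening is 860 mm wide and 1225 mm tall; its sill is at z = 1391 mm and its near (−x) edge is 1113 mm from the wall's −x end. The opening passes through the full wall thickness.


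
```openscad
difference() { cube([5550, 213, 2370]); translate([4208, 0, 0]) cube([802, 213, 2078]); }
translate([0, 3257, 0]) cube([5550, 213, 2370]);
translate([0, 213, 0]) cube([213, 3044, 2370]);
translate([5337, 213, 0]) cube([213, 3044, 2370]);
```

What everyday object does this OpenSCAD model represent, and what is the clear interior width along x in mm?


A single room. The interior width is 5124 mm.

Four walls enclosing a rectangle with a door in the front wall — a room. Outside width 5550 minus two 213 mm walls gives 5124 mm.


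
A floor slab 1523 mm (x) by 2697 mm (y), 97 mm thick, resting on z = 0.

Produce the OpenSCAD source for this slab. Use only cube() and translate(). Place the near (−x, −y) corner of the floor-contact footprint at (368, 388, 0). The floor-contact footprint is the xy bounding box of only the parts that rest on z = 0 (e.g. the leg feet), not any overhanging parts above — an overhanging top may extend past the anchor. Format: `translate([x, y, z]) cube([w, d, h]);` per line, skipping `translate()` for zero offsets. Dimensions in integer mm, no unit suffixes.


translate([368, 388, 0]) cube([1523, 2697, 97]);


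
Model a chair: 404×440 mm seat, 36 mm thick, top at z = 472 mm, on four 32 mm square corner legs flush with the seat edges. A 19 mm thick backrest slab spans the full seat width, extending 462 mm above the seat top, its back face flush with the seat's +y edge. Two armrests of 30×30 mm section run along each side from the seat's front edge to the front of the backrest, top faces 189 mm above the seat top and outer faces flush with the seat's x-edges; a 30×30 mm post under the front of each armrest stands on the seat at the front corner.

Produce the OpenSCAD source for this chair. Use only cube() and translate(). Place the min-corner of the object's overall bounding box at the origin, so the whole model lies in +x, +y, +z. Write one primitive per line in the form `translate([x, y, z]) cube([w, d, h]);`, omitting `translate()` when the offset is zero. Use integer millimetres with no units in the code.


translate([0, 0, 436]) cube([404, 440, 36]);
cube([32, 32, 436]);
translate([372, 0, 0]) cube([32, 32, 436]);
translate([0, 408, 0]) cube([32, 32, 436]);
translate([372, 408, 0]) cube([32, 32, 436]);
translate([0, 421, 472]) cube([404, 19, 462]);
translate([0, 0, 631]) cube([30, 421, 30]);
translate([374, 0, 631]) cube([30, 421, 30]);
translate([0, 0, 472]) cube([30, 30, 159]);
translate([374, 0, 472]) cube([30, 30, 159]);


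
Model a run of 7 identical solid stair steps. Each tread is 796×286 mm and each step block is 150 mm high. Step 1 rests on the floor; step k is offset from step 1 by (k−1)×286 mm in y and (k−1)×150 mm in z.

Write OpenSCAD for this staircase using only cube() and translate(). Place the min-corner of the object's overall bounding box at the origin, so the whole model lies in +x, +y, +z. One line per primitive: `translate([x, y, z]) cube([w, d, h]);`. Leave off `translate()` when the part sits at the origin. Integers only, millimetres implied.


cube([796, 286, 150]);
translate([0, 286, 150]) cube([796, 286, 150]);
translate([0, 572, 300]) cube([796, 286, 150]);
translate([0, 858, 450]) cube([796, 286, 150]);
translate([0, 1144, 600]) cube([796, 286, 150]);
translate([0, 1430, 750]) cube([796, 286, 150]);
translate([0, 1716, 900]) cube([796, 286, 150]);


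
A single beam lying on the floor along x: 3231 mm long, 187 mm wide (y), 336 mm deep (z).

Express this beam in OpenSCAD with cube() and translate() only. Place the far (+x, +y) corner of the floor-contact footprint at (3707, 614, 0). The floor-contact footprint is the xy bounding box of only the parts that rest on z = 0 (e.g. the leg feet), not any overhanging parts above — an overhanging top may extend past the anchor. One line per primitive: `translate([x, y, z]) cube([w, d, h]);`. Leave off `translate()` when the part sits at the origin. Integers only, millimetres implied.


translate([476, 427, 0]) cube([3231, 187, 336]);


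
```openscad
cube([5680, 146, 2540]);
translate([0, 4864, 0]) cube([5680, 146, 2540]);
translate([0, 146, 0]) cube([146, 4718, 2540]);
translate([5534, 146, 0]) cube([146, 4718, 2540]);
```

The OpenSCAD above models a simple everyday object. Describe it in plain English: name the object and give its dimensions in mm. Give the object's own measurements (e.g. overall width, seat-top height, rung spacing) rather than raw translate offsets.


The wall frame of a small rectangular building: four walls, each 2540 mm tall and 146 mm thick, enclosing a footprint 5680 mm (x) by 5010 mm (y) outside-to-outside, with no floor or roof. The front and back walls (the −y and +y sides) span the full width; the two side walls fit between them.


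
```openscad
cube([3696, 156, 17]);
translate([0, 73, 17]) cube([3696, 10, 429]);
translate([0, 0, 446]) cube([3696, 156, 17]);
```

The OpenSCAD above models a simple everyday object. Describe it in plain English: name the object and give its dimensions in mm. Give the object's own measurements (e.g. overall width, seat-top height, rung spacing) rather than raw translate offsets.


An I-beam lying along x, 3696 mm long. Overall section height 463 mm. Two flanges 156 mm wide (y) and 17 mm thick, one on the floor and one at the top; a web 10 mm thick runs between them, centred on the flange width.


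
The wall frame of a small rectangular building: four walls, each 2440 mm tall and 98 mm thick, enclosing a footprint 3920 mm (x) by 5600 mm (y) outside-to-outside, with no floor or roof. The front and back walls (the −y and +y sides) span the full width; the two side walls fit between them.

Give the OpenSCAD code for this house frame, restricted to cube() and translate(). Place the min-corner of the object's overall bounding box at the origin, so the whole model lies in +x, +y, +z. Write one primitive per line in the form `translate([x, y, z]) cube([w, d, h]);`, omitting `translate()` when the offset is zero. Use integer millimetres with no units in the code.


cube([3920, 98, 2440]);
translate([0, 5502, 0]) cube([3920, 98, 2440]);
translate([0, 98, 0]) cube([98, 5404, 2440]);
translate([3822, 98, 0]) cube([98, 5404, 2440]);


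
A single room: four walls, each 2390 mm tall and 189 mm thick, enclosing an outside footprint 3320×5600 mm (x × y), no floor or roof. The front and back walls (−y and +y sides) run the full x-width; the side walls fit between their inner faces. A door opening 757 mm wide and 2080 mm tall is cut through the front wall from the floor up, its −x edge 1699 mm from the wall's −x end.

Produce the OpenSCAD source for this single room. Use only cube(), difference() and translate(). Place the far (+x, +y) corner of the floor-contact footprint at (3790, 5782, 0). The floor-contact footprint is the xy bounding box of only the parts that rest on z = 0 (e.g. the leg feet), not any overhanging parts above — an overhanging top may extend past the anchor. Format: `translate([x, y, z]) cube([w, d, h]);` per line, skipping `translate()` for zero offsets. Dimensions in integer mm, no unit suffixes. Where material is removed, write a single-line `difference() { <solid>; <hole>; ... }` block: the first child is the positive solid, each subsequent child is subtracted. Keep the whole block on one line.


difference() { translate([470, 182, 0]) cube([3320, 189, 2390]); translate([2169, 182, 0]) cube([757, 189, 2080]); }
translate([470, 5593, 0]) cube([3320, 189, 2390]);
translate([470, 371, 0]) cube([189, 5222, 2390]);
translate([3601, 371, 0]) cube([189, 5222, 2390]);


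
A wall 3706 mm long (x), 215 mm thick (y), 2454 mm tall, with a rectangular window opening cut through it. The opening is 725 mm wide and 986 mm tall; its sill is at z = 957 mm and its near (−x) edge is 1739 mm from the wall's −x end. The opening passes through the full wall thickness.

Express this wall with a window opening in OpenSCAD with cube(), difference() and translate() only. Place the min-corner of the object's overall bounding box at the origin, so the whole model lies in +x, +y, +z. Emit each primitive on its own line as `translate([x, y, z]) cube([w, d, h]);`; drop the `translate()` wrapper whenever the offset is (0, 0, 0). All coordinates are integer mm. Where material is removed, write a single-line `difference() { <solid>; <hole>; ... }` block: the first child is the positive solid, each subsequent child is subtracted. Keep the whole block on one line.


difference() { cube([3706, 215, 2454]); translate([1739, 0, 957]) cube([725, 215, 986]); }


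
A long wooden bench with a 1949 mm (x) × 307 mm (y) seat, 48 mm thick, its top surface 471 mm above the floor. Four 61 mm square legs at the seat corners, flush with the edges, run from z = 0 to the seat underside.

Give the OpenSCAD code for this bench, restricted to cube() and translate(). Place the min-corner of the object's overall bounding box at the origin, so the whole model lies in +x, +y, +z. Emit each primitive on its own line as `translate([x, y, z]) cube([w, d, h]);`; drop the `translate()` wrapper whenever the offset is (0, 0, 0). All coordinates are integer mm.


translate([0, 0, 423]) cube([1949, 307, 48]);
cube([61, 61, 423]);
translate([0, 246, 0]) cube([61, 61, 423]);
translate([1888, 0, 0]) cube([61, 61, 423]);
translate([1888, 246, 0]) cube([61, 61, 423]);


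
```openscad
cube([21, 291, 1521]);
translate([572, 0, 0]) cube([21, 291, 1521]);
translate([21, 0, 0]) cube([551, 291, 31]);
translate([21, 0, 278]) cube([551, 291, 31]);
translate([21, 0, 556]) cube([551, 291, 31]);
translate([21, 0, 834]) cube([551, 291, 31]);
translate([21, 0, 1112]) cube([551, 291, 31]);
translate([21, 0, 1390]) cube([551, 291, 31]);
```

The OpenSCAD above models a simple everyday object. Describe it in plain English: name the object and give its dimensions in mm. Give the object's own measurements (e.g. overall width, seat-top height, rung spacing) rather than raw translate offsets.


An open bookshelf. Two side panels, each 21 mm thick, 291 mm deep and 1521 mm tall, stand 593 mm apart (outside-to-outside). Between them sit 6 shelves, each 31 mm thick and 291 mm deep, spanning the full gap between the sides. The bottom shelf rests on the floor (its underside at z = 0) and the clear gap between one shelf's top and the next shelf's underside is 247 mm.


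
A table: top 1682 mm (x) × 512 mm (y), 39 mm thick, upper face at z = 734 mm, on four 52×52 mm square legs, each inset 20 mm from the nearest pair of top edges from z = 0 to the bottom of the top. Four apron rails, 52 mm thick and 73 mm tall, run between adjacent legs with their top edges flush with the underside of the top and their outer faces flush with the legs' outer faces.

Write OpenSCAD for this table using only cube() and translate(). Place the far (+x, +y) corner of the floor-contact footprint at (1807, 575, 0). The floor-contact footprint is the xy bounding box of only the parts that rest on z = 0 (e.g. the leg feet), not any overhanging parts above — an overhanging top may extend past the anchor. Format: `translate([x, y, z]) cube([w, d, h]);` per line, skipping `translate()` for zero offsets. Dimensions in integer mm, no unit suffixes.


translate([145, 83, 695]) cube([1682, 512, 39]);
translate([165, 103, 0]) cube([52, 52, 695]);
translate([1755, 103, 0]) cube([52, 52, 695]);
translate([165, 523, 0]) cube([52, 52, 695]);
translate([1755, 523, 0]) cube([52, 52, 695]);
translate([217, 103, 622]) cube([1538, 52, 73]);
translate([217, 523, 622]) cube([1538, 52, 73]);
translate([165, 155, 622]) cube([52, 368, 73]);
translate([1755, 155, 622]) cube([52, 368, 73]);


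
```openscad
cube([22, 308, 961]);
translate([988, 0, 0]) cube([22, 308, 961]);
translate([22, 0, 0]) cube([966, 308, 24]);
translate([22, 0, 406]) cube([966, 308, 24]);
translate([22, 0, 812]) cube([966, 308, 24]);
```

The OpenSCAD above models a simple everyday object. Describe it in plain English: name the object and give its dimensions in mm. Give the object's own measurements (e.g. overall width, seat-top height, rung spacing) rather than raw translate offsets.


An open bookshelf. Two side panels, each 22 mm thick, 308 mm deep and 961 mm tall, stand 1010 mm apart (outside-to-outside). Between them sit 3 shelves, each 24 mm thick and 308 mm deep, spanning the full gap between the sides. The bottom shelf rests on the floor (its underside at z = 0) and the clear gap between one shelf's top and the next shelf's underside is 382 mm.


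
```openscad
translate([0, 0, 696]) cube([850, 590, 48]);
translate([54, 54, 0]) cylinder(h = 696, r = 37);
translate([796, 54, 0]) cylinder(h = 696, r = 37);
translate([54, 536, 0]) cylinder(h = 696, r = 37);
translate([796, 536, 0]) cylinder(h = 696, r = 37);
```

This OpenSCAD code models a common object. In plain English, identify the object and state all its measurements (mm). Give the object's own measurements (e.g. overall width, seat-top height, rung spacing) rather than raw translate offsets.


A table: top 850 mm (x) × 590 mm (y), 48 mm thick, upper face at z = 744 mm, on four round legs of 74 mm diameter, each leg's bounding box inset 17 mm from the nearest pair of top edges from z = 0 to the bottom of the top.
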